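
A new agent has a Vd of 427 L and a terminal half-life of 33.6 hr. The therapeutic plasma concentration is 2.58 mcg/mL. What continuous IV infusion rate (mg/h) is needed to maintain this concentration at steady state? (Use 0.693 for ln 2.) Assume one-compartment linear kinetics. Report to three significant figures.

CL = ln 2 · Vd / t½ = 0.693 × 427.0 / 33.6 = 8.807 L/h
Infusion rate = CL × Css = 8.807 × 2.58 = 22.72 mg/h

22.7 mg/h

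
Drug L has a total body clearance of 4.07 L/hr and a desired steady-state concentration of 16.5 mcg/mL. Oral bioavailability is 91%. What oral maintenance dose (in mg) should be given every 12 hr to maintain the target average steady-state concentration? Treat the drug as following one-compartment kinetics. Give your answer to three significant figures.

886 mg

At steady state, dose per interval replaces the amount cleared in that interval: F·D/τ = CL·Css.
D = CL × Css × τ / F = 4.070 × 16.5 × 12 / 0.91 = 885.6 mg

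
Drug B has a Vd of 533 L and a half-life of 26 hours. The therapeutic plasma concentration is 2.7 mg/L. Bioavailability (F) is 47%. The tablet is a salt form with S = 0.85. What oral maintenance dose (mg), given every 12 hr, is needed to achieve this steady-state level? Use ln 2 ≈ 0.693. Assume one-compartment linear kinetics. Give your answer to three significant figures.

1150 mg

k = 0.693/26 = 0.02665 h⁻¹, so CL = k·Vd = 0.02665 × 533.0 = 14.20 L/h
D = CL × Css × τ / F / S = 14.20 × 2.7 × 12 / 0.47 / 0.85 = 1152 mg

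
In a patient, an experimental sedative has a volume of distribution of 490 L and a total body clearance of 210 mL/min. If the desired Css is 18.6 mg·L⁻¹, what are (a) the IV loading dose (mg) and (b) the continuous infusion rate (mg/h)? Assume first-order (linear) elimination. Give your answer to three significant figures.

(a) 9110 mg; (b) 234 mg/h

Loading: fill Vd to C_target → 490.0 L × 18.6 mg/L = 9114 mg
CL = 210 mL/min × 60/1000 = 12.60 L/h
Maintenance infusion rate = CL × Css = 12.60 × 18.6 = 234.4 mg/h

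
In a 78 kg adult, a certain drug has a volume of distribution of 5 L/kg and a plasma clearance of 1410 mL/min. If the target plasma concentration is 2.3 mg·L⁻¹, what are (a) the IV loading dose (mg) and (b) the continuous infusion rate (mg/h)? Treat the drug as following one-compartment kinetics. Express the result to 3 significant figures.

(a) 897 mg; (b) 195 mg/h

Vd = 5 L/kg × 78 kg = 390.0 L
Loading: fill Vd to C_target → 390.0 L × 2.3 mg/L = 897.0 mg
CL = 1410 mL/min = 1410 × 0.06 = 84.60 L/h
Maintenance infusion rate = CL × Css = 84.60 × 2.3 = 194.6 mg/h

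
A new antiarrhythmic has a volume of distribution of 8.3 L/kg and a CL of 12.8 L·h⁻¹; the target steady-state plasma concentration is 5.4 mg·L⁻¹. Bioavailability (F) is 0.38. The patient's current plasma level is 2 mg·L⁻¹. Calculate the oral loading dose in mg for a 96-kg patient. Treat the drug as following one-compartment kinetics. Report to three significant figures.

Total Vd = 8.3 × 96 = 796.8 L
The loading dose fills Vd to the target concentration.
Concentration deficit ΔC = 5.4 − 2 = 3.400 mg/L
LD = Vd × ΔC / F = 796.8 × 3.400 / 0.38 = 7129 mg

7130 mg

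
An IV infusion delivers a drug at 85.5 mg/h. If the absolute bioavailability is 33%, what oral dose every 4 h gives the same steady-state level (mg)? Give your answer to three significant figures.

To maintain the same Css, the systemic dosing rate must be unchanged: F·D/τ = infusion rate.
D = rate × τ / F = 85.5 × 4 / 0.33 = 1036 mg

1040 mg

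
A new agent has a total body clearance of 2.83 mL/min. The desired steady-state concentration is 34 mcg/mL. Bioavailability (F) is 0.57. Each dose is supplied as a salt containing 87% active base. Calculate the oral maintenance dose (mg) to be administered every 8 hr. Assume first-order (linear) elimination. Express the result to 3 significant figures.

93.1 mg

CL = 2.83 mL/min × 60/1000 = 0.1698 L/h
D = CL × Css × τ / F / S = 0.1698 × 34 × 8 / 0.57 / 0.87 = 93.13 mg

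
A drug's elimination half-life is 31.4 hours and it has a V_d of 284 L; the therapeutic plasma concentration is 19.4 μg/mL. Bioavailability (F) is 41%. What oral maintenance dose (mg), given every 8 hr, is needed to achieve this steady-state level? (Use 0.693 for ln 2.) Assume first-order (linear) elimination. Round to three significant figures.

k = 0.693/31.4 = 0.02207 h⁻¹, so CL = k·Vd = 0.02207 × 284.0 = 6.268 L/h
D = CL × Css × τ / F = 6.268 × 19.4 × 8 / 0.41 = 2373 mg

2370 mg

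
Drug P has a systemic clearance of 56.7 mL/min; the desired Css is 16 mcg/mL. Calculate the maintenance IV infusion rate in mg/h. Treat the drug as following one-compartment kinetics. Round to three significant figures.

54.4 mg/h

Convert clearance: 56.7 mL/min × 60 min/h ÷ 1000 mL/L = 3.402 L/h
At steady state, infusion rate equals elimination rate: rate in = CL × Css.
Rate = CL × Css = 3.402 × 16 = 54.43 mg/h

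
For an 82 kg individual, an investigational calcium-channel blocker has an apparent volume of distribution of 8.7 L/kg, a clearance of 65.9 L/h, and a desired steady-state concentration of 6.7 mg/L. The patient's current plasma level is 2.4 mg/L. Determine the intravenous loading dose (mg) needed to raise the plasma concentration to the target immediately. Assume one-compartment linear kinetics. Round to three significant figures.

3070 mg

Vd(total) = 82 kg × 8.7 L/kg = 713.4 L
LD is governed by Vd — clearance does not enter the loading-dose calculation.
Concentration deficit ΔC = 6.7 − 2.4 = 4.300 mg/L
LD = Vd × ΔC = 713.4 × 4.300 = 3068 mg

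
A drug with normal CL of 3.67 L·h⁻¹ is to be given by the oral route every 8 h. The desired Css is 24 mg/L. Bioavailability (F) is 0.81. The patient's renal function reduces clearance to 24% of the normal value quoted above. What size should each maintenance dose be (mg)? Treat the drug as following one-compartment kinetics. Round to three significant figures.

209 mg

Patient clearance = 0.24 × 3.670 = 0.8808 L/h
D = CL × Css × τ / F = 0.8808 × 24 × 8 / 0.81 = 208.8 mg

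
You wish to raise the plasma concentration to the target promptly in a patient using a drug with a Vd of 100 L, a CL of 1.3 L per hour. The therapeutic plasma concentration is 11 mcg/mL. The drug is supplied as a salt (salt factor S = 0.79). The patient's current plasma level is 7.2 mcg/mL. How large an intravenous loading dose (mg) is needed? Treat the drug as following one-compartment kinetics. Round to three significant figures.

481 mg

LD is governed by Vd — clearance does not enter the loading-dose calculation.
Concentration deficit ΔC = 11 − 7.2 = 3.800 mg/L
LD = Vd × ΔC / S = 100.0 × 3.800 / 0.79 = 481.0 mg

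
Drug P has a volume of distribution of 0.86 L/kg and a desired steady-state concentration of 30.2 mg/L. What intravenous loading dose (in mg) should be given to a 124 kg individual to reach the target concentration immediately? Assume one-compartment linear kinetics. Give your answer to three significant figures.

3220 mg

Vd(total) = 124 kg × 0.86 L/kg = 106.6 L
The loading dose fills Vd to the target concentration.
LD = Vd × C = 106.6 × 30.20 = 3219 mg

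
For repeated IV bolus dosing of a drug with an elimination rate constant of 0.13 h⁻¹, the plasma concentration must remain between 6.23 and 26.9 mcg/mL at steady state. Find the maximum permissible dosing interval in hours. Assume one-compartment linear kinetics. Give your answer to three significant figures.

Between IV bolus doses, concentration decays as C = C₀·e^(−kτ), so C_peak/C_trough = e^(kτ).
τ_max = ln(C_peak/C_trough) / k = ln(26.9/6.23) / 0.1300 = 1.463 / 0.1300 = 11.25 h

11.3 h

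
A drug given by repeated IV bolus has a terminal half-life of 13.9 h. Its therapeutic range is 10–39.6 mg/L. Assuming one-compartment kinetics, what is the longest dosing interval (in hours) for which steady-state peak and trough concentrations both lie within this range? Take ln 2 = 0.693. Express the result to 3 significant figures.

k = 0.693 / t½ = 0.693 / 13.9 = 0.04986 h⁻¹
Between IV bolus doses, concentration decays as C = C₀·e^(−kτ), so C_peak/C_trough = e^(kτ).
τ_max = ln(C_peak/C_trough) / k = ln(39.6/10) / 0.04986 = 1.376 / 0.04986 = 27.60 h

27.6 h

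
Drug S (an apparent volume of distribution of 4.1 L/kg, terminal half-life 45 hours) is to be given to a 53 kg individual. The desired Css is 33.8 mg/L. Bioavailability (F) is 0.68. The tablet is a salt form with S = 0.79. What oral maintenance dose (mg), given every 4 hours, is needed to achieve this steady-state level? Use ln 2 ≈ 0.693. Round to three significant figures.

842 mg

Vd = 4.1 L/kg × 53 kg = 217.3 L
CL = 0.693 × Vd / t½ = 0.693 × 217.3 / 45 = 3.346 L/h
D = CL × Css × τ / F / S = 3.346 × 33.8 × 4 / 0.68 / 0.79 = 842.1 mg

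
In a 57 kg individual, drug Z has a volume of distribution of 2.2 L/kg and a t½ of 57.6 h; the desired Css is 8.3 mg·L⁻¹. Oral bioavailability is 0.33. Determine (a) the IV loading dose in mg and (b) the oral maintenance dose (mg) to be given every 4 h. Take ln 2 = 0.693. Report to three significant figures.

Total Vd = 2.2 × 57 = 125.4 L
LD = Vd × C = 125.4 × 8.3 = 1041 mg
CL = 0.693 × Vd / t½ = 0.693 × 125.4 / 57.6 = 1.509 L/h
D = CL × Css × τ / F = 1.509 × 8.3 × 4 / 0.33 = 151.8 mg

(a) 1040 mg; (b) 152 mg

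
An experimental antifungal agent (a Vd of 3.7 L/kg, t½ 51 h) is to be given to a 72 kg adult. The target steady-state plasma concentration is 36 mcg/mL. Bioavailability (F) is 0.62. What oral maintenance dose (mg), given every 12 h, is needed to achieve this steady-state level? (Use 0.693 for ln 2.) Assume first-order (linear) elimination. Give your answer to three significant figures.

Total Vd = 3.7 × 72 = 266.4 L
CL = ln 2 · Vd / t½ = 0.693 × 266.4 / 51 = 3.620 L/h
D = CL × Css × τ / F = 3.620 × 36 × 12 / 0.62 = 2522 mg

2520 mg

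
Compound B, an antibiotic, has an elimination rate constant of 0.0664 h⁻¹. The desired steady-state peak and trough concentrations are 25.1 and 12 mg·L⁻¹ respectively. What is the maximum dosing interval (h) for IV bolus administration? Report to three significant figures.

11.1 h

Between IV bolus doses, concentration decays as C = C₀·e^(−kτ), so C_peak/C_trough = e^(kτ).
τ_max = ln(C_peak/C_trough) / k = ln(25.1/12) / 0.06640 = 0.7380 / 0.06640 = 11.11 h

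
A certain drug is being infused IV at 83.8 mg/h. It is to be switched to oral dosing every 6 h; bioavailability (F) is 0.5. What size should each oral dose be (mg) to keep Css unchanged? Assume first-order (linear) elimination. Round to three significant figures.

To maintain the same Css, the systemic dosing rate must be unchanged: F·D/τ = infusion rate.
D = rate × τ / F = 83.8 × 6 / 0.5 = 1006 mg

1010 mg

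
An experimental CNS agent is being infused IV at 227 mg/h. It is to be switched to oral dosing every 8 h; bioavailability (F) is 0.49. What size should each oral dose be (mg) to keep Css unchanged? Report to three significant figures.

3710 mg

To maintain the same Css, the systemic dosing rate must be unchanged: F·D/τ = infusion rate.
D = rate × τ / F = 227 × 8 / 0.49 = 3706 mg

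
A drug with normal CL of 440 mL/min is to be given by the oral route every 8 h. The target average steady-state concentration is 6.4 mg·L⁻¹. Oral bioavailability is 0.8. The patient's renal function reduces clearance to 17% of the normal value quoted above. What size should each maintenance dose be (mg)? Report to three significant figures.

Convert clearance: 440 mL/min × 60 min/h ÷ 1000 mL/L = 26.40 L/h
Patient clearance = 0.17 × 26.40 = 4.488 L/h
D = CL × Css × τ / F = 4.488 × 6.4 × 8 / 0.8 = 287.2 mg

287 mg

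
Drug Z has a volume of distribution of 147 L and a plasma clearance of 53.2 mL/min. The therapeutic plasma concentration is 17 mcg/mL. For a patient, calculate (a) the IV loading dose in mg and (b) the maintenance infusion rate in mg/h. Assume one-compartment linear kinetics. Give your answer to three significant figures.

LD = Vd · C_target = 147.0 × 17 = 2499 mg
Convert clearance: 53.2 mL/min × 60 min/h ÷ 1000 mL/L = 3.192 L/h
Maintenance: replace elimination → rate = CL × Css = 3.192 × 17 = 54.26 mg/h

(a) 2500 mg; (b) 54.3 mg/h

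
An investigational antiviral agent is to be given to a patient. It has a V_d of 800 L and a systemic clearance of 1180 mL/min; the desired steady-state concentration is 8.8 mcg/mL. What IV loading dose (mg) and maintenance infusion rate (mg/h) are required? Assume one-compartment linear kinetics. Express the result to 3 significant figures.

Loading: fill Vd to C_target → 800.0 L × 8.8 mg/L = 7040 mg
CL = 1180 mL/min × 60/1000 = 70.80 L/h
Maintenance infusion rate = CL × Css = 70.80 × 8.8 = 623.0 mg/h

(a) 7040 mg; (b) 623 mg/h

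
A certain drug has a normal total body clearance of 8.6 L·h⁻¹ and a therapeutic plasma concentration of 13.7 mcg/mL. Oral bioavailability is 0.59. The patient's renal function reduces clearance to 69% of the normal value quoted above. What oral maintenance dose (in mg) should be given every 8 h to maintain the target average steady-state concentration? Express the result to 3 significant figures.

1100 mg

Patient clearance = 0.69 × 8.600 = 5.934 L/h
At steady state, dose per interval replaces the amount cleared in that interval: F·D/τ = CL·Css.
D = CL × Css × τ / F = 5.934 × 13.7 × 8 / 0.59 = 1102 mg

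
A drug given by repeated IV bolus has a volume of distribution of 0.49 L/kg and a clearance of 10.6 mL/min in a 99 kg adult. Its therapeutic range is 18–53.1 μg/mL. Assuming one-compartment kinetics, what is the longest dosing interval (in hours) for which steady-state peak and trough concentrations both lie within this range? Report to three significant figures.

Vd = 0.49 L/kg × 99 kg = 48.51 L
CL = 10.6 mL/min × 60/1000 = 0.6360 L/h
k = CL / Vd = 0.6360 / 48.51 = 0.01311 h⁻¹
Between IV bolus doses, concentration decays as C = C₀·e^(−kτ), so C_peak/C_trough = e^(kτ).
τ_max = ln(C_peak/C_trough) / k = ln(53.1/18) / 0.01311 = 1.082 / 0.01311 = 82.53 h

82.5 h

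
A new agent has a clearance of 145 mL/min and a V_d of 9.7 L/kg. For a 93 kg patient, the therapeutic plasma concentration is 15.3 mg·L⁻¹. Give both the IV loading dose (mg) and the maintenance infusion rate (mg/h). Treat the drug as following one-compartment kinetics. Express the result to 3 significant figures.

Total Vd = 9.7 × 93 = 902.1 L
LD = Vd · C_target = 902.1 × 15.3 = 13800 mg
Convert clearance: 145 mL/min × 60 min/h ÷ 1000 mL/L = 8.700 L/h
Maintenance infusion rate = CL × Css = 8.700 × 15.3 = 133.1 mg/h

(a) 13800 mg; (b) 133 mg/h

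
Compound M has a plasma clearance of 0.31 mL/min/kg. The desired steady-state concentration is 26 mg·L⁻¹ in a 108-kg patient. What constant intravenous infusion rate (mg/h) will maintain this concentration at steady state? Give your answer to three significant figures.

52.2 mg/h

CL = 0.31 mL/min/kg × 108 kg = 33.48 mL/min = 33.48 × 60/1000 = 2.009 L/h
At steady state, infusion rate equals elimination rate: rate in = CL × Css.
Rate = CL × Css = 2.009 × 26 = 52.23 mg/h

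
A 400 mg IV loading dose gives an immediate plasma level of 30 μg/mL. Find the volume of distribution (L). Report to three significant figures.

Immediately after an IV bolus, C₀ = Dose / Vd, so Vd = Dose / C₀.
Vd = 400 / 30 = 13.33 L

13.3 L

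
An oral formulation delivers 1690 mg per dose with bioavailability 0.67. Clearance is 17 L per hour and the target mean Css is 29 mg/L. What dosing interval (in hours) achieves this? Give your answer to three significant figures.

2.30 h

F·D/τ = CL·Css → τ = F·D / (CL·Css).
τ = 0.67 × 1690 / (17 × 29) = 2.297 h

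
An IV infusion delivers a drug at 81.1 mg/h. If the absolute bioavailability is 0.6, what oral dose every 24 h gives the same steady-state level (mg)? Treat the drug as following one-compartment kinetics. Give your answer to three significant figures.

To maintain the same Css, the systemic dosing rate must be unchanged: F·D/τ = infusion rate.
D = rate × τ / F = 81.1 × 24 / 0.6 = 3244 mg

3240 mg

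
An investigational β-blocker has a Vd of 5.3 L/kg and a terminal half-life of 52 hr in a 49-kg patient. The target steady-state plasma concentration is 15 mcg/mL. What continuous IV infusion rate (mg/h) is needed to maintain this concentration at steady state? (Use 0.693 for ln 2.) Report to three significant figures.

51.9 mg/h

Vd(total) = 49 kg × 5.3 L/kg = 259.7 L
k = 0.693/52 = 0.01333 h⁻¹, so CL = k·Vd = 0.01333 × 259.7 = 3.462 L/h
Infusion rate = CL × Css = 3.462 × 15 = 51.93 mg/h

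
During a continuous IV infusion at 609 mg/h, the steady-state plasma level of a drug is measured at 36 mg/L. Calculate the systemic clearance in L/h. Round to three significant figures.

16.9 L/h

At steady state, infusion rate = CL × Css, so CL = rate / Css.
CL = 609 / 36 = 16.92 L/h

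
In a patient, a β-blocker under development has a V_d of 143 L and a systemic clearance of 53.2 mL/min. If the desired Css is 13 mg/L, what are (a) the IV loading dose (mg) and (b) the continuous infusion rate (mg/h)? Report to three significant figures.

(a) 1860 mg; (b) 41.5 mg/h

Loading dose = Vd × C = 143.0 × 13 = 1859 mg
Convert clearance: 53.2 mL/min × 60 min/h ÷ 1000 mL/L = 3.192 L/h
Maintenance: replace elimination → rate = CL × Css = 3.192 × 13 = 41.50 mg/h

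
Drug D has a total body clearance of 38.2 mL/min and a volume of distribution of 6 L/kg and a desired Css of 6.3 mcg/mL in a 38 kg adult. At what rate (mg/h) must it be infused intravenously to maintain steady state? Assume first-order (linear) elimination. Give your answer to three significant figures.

14.4 mg/h

Convert clearance: 38.2 mL/min × 60 min/h ÷ 1000 mL/L = 2.292 L/h
R₀ = 2.292 × 6.3 = 14.44 mg/h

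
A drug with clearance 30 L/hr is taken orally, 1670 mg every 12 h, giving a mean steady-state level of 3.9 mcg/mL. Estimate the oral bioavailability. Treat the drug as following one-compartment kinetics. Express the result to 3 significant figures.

F·D/τ = CL·Css at steady state → F = CL·Css·τ / D.
F = 30 × 3.9 × 12 / 1670 = 0.841

0.841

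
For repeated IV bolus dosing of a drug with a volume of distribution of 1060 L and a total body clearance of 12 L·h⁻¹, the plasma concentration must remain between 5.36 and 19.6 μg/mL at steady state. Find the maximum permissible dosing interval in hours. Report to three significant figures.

k = CL / Vd = 12.00 / 1060 = 0.01132 h⁻¹
Between IV bolus doses, concentration decays as C = C₀·e^(−kτ), so C_peak/C_trough = e^(kτ).
τ_max = ln(C_peak/C_trough) / k = ln(19.6/5.36) / 0.01132 = 1.297 / 0.01132 = 114.6 h

115 h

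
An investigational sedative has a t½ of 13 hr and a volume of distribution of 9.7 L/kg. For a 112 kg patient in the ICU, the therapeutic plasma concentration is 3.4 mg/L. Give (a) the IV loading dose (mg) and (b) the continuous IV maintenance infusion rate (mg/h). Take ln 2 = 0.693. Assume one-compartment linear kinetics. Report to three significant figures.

(a) 3690 mg; (b) 197 mg/h

Total Vd = 9.7 × 112 = 1086 L
LD = Vd × C = 1086 × 3.4 = 3692 mg
CL = 0.693 × Vd / t½ = 0.693 × 1086 / 13 = 57.89 L/h
Infusion rate = CL × Css = 57.89 × 3.4 = 196.8 mg/h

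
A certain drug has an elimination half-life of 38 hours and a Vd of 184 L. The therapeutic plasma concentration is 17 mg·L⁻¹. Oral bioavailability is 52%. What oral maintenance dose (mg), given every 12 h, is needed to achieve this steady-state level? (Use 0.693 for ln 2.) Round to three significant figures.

1320 mg

CL = ln 2 · Vd / t½ = 0.693 × 184.0 / 38 = 3.356 L/h
D = CL × Css × τ / F = 3.356 × 17 × 12 / 0.52 = 1317 mg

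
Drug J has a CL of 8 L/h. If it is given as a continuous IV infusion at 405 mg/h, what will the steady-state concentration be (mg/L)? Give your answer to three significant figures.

Css = rate / CL = 405 / 8.000 = 50.63 mg/L

50.6 mg/L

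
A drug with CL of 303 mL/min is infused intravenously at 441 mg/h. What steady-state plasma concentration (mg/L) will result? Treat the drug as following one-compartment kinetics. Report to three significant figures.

24.3 mg/L

CL = 303 mL/min × 60/1000 = 18.18 L/h
Css = rate / CL = 441 / 18.18 = 24.26 mg/L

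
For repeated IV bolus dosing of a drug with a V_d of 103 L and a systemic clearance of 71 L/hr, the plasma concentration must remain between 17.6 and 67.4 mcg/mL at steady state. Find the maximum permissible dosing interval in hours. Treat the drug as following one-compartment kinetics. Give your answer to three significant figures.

1.95 h

k = CL / Vd = 71.00 / 103.0 = 0.6893 h⁻¹
Between IV bolus doses, concentration decays as C = C₀·e^(−kτ), so C_peak/C_trough = e^(kτ).
τ_max = ln(C_peak/C_trough) / k = ln(67.4/17.6) / 0.6893 = 1.343 / 0.6893 = 1.948 h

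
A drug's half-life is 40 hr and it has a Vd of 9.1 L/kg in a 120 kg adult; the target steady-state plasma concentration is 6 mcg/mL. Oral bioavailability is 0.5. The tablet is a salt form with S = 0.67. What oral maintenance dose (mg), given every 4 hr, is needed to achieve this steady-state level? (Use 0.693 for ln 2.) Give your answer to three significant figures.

Vd = 9.1 L/kg × 120 kg = 1092 L
CL = ln 2 · Vd / t½ = 0.693 × 1092 / 40 = 18.92 L/h
D = CL × Css × τ / F / S = 18.92 × 6 × 4 / 0.5 / 0.67 = 1355 mg

1360 mg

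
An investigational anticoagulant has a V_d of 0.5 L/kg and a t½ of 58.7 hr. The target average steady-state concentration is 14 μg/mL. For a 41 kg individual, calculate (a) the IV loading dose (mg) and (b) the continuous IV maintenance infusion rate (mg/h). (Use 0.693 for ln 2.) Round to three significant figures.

Vd(total) = 41 kg × 0.5 L/kg = 20.50 L
LD = Vd × C = 20.50 × 14 = 287.0 mg
CL = 0.693 × Vd / t½ = 0.693 × 20.50 / 58.7 = 0.2420 L/h
Infusion rate = CL × Css = 0.2420 × 14 = 3.388 mg/h

(a) 287 mg; (b) 3.39 mg/h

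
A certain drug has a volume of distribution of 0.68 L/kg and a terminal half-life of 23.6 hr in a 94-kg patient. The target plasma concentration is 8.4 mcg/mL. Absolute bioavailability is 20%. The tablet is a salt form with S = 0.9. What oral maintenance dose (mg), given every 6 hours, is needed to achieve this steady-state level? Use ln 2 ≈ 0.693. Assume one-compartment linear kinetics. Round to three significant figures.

Total Vd = 0.68 × 94 = 63.92 L
CL = ln 2 · Vd / t½ = 0.693 × 63.92 / 23.6 = 1.877 L/h
D = CL × Css × τ / F / S = 1.877 × 8.4 × 6 / 0.2 / 0.9 = 525.6 mg

526 mg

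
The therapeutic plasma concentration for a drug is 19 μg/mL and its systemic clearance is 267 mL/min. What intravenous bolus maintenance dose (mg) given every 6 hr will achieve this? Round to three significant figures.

1830 mg

CL = 267 mL/min × 60/1000 = 16.02 L/h
D = CL × Css × τ = 16.02 × 19 × 6 = 1826 mg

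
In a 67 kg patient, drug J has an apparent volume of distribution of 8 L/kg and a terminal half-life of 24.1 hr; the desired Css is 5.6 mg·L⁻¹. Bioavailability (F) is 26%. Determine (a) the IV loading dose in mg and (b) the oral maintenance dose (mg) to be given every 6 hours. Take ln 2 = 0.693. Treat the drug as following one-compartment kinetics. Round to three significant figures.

Vd = 8 L/kg × 67 kg = 536.0 L
LD = Vd × C = 536.0 × 5.6 = 3002 mg
CL = 0.693 × Vd / t½ = 0.693 × 536.0 / 24.1 = 15.41 L/h
D = CL × Css × τ / F = 15.41 × 5.6 × 6 / 0.26 = 1991 mg

(a) 3000 mg; (b) 1990 mg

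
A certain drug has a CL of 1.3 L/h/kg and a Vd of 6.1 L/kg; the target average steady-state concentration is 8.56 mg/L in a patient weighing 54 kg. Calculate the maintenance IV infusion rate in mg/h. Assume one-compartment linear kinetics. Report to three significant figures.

601 mg/h

CL = 1.3 L/h/kg × 54 kg = 70.20 L/h
Vd does not affect the maintenance rate; only clearance governs steady-state input.
R₀ = 70.20 × 8.56 = 600.9 mg/h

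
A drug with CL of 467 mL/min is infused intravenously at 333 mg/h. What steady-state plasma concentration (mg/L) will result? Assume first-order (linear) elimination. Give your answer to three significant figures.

11.9 mg/L

CL = 467 mL/min × 60/1000 = 28.02 L/h
Css = rate / CL = 333 / 28.02 = 11.88 mg/L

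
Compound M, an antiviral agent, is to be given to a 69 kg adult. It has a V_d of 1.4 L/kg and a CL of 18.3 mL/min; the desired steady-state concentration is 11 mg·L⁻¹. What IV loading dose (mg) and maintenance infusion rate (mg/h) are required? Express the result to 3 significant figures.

(a) 1060 mg; (b) 12.1 mg/h

Vd = 1.4 L/kg × 69 kg = 96.60 L
Loading: fill Vd to C_target → 96.60 L × 11 mg/L = 1063 mg
CL = 18.3 mL/min × 60/1000 = 1.098 L/h
Infusion rate = 1.098 L/h × 11 mg/L = 12.08 mg/h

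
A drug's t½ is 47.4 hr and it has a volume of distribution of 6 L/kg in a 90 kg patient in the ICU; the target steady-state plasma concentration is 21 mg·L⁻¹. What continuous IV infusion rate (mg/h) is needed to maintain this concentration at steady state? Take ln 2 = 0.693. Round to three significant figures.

166 mg/h

Total Vd = 6 × 90 = 540.0 L
k = 0.693/47.4 = 0.01462 h⁻¹, so CL = k·Vd = 0.01462 × 540.0 = 7.895 L/h
Infusion rate = CL × Css = 7.895 × 21 = 165.8 mg/h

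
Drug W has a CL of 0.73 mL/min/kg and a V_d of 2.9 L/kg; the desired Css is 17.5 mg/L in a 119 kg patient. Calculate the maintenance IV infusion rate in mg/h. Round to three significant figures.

91.2 mg/h

CL = 0.73 mL/min/kg × 119 kg = 86.87 mL/min = 86.87 × 60/1000 = 5.212 L/h
At steady state, infusion rate equals elimination rate: rate in = CL × Css.
Rate = CL × Css = 5.212 × 17.5 = 91.21 mg/h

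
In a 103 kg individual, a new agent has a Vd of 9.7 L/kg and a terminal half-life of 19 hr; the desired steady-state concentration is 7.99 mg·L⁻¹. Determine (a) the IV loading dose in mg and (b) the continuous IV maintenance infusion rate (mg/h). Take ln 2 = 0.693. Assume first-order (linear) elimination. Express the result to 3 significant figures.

(a) 7980 mg; (b) 291 mg/h

Total Vd = 9.7 × 103 = 999.1 L
LD = Vd × C = 999.1 × 7.99 = 7983 mg
CL = 0.693 × Vd / t½ = 0.693 × 999.1 / 19 = 36.44 L/h
Infusion rate = CL × Css = 36.44 × 7.99 = 291.2 mg/h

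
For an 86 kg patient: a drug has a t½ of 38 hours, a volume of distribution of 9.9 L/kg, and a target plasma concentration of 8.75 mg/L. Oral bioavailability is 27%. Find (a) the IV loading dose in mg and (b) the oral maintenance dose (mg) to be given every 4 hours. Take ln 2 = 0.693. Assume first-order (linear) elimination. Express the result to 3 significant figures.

Total Vd = 9.9 × 86 = 851.4 L
LD = Vd × C = 851.4 × 8.75 = 7450 mg
CL = 0.693 × Vd / t½ = 0.693 × 851.4 / 38 = 15.53 L/h
D = CL × Css × τ / F = 15.53 × 8.75 × 4 / 0.27 = 2013 mg

(a) 7450 mg; (b) 2010 mg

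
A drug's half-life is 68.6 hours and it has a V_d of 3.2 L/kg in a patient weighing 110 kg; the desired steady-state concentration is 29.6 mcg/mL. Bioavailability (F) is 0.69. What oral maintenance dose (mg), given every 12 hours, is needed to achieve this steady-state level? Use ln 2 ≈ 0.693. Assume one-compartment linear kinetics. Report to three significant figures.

Vd = 3.2 L/kg × 110 kg = 352.0 L
k = 0.693/68.6 = 0.01010 h⁻¹, so CL = k·Vd = 0.01010 × 352.0 = 3.555 L/h
D = CL × Css × τ / F = 3.555 × 29.6 × 12 / 0.69 = 1830 mg

1830 mg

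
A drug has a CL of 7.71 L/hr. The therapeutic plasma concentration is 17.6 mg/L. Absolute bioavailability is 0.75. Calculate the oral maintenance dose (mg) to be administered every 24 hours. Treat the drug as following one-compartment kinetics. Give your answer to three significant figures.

4340 mg

D = CL × Css × τ / F = 7.710 × 17.6 × 24 / 0.75 = 4342 mg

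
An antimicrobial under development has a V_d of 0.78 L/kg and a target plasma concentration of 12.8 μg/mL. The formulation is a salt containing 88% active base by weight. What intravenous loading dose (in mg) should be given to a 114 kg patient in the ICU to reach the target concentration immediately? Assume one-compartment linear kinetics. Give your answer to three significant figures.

Total Vd = 0.78 × 114 = 88.92 L
LD = Vd × C / S = 88.92 × 12.80 / 0.88 = 1293 mg

1290 mg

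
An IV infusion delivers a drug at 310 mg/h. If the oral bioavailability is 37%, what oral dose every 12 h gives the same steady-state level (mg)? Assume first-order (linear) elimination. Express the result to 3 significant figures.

To maintain the same Css, the systemic dosing rate must be unchanged: F·D/τ = infusion rate.
D = rate × τ / F = 310 × 12 / 0.37 = 10050 mg

10100 mg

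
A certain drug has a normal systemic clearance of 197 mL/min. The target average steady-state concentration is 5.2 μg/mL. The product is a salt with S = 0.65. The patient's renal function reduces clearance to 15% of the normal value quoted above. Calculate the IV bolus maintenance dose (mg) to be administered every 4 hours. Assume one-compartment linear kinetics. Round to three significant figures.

CL = 197 mL/min × 60/1000 = 11.82 L/h
Patient clearance = 0.15 × 11.82 = 1.773 L/h
At steady state, dose per interval replaces the amount cleared in that interval: S·D/τ = CL·Css.
D = CL × Css × τ / S = 1.773 × 5.2 × 4 / 0.65 = 56.74 mg

56.7 mg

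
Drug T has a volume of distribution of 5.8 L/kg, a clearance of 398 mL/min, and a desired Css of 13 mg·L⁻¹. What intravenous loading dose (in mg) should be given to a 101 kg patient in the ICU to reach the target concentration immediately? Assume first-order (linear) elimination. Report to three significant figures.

Vd = 5.8 L/kg × 101 kg = 585.8 L
Loading dose depends on Vd (not clearance): it fills the distribution volume.
LD = Vd × C = 585.8 × 13.00 = 7615 mg

7620 mg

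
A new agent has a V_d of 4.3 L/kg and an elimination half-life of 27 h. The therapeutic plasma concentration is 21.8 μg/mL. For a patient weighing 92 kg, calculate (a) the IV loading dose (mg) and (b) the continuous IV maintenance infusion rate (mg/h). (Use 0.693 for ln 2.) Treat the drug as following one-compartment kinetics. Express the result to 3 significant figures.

Vd = 4.3 L/kg × 92 kg = 395.6 L
LD = Vd × C = 395.6 × 21.8 = 8624 mg
CL = 0.693 × Vd / t½ = 0.693 × 395.6 / 27 = 10.15 L/h
Infusion rate = CL × Css = 10.15 × 21.8 = 221.3 mg/h

(a) 8620 mg; (b) 221 mg/h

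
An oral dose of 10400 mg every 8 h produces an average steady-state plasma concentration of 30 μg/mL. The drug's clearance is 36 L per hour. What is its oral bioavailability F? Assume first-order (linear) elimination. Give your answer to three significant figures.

0.831

F·D/τ = CL·Css at steady state → F = CL·Css·τ / D.
F = 36 × 30 × 8 / 10400 = 0.831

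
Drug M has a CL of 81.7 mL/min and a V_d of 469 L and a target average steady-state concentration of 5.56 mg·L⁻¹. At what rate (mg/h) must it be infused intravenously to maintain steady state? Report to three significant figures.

CL = 81.7 mL/min = 81.7 × 0.06 = 4.902 L/h
Rate = CL × Css = 4.902 × 5.56 = 27.26 mg/h

27.3 mg/h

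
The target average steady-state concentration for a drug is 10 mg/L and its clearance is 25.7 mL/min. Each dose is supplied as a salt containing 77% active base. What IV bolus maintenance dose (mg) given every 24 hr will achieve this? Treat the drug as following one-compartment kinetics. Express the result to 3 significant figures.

481 mg

Convert clearance: 25.7 mL/min × 60 min/h ÷ 1000 mL/L = 1.542 L/h
D = CL × Css × τ / S = 1.542 × 10 × 24 / 0.77 = 480.6 mg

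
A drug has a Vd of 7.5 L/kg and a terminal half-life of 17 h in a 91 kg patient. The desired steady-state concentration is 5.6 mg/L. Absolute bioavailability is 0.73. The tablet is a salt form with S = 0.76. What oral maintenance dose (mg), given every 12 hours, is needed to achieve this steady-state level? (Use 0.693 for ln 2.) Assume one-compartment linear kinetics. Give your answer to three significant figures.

3370 mg

Vd = 7.5 L/kg × 91 kg = 682.5 L
k = 0.693/17 = 0.04076 h⁻¹, so CL = k·Vd = 0.04076 × 682.5 = 27.82 L/h
D = CL × Css × τ / F / S = 27.82 × 5.6 × 12 / 0.73 / 0.76 = 3370 mg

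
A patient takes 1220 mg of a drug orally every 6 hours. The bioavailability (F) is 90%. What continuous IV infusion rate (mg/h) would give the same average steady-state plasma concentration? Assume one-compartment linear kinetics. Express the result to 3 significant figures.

Equivalent systemic input: infusion rate = F·D/τ.
Rate = 0.9 × 1220 / 6 = 183.0 mg/h

183 mg/h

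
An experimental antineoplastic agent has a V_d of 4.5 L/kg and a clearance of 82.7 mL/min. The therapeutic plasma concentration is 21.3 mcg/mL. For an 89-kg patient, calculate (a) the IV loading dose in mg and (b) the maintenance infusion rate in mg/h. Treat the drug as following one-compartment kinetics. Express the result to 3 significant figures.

Total Vd = 4.5 × 89 = 400.5 L
LD = Vd · C_target = 400.5 × 21.3 = 8531 mg
Convert clearance: 82.7 mL/min × 60 min/h ÷ 1000 mL/L = 4.962 L/h
Maintenance: replace elimination → rate = CL × Css = 4.962 × 21.3 = 105.7 mg/h

(a) 8530 mg; (b) 106 mg/h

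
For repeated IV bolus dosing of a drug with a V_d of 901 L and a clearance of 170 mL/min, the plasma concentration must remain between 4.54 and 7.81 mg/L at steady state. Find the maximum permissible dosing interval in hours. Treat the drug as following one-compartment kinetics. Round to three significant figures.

Convert clearance: 170 mL/min × 60 min/h ÷ 1000 mL/L = 10.20 L/h
k = CL / Vd = 10.20 / 901.0 = 0.01132 h⁻¹
Between IV bolus doses, concentration decays as C = C₀·e^(−kτ), so C_peak/C_trough = e^(kτ).
τ_max = ln(C_peak/C_trough) / k = ln(7.81/4.54) / 0.01132 = 0.5425 / 0.01132 = 47.92 h

47.9 h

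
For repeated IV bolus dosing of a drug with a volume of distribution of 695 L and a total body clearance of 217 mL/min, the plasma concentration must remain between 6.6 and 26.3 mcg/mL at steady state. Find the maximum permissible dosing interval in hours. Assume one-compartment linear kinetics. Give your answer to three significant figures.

CL = 217 mL/min × 60/1000 = 13.02 L/h
k = CL / Vd = 13.02 / 695.0 = 0.01873 h⁻¹
Between IV bolus doses, concentration decays as C = C₀·e^(−kτ), so C_peak/C_trough = e^(kτ).
τ_max = ln(C_peak/C_trough) / k = ln(26.3/6.6) / 0.01873 = 1.382 / 0.01873 = 73.79 h

73.8 h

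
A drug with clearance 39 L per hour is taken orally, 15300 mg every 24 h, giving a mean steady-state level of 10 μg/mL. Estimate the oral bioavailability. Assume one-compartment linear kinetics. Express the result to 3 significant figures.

0.612

F·D/τ = CL·Css at steady state → F = CL·Css·τ / D.
F = 39 × 10 × 24 / 15300 = 0.612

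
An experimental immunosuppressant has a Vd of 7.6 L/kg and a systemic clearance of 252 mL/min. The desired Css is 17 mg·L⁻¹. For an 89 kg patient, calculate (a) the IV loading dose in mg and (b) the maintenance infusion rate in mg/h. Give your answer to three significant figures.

Vd = 7.6 L/kg × 89 kg = 676.4 L
Loading: fill Vd to C_target → 676.4 L × 17 mg/L = 11500 mg
Convert clearance: 252 mL/min × 60 min/h ÷ 1000 mL/L = 15.12 L/h
Maintenance: replace elimination → rate = CL × Css = 15.12 × 17 = 257.0 mg/h

(a) 11500 mg; (b) 257 mg/h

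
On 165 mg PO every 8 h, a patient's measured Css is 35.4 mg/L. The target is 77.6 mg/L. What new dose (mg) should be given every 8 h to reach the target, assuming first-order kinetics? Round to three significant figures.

362 mg

For first-order elimination, Css ∝ F·D/(CL·τ); F and CL are unchanged, so Css ∝ D/τ.
D₂ = D₁ × (Css,target / Css,current) = 165 × 77.6/35.4 = 361.7 mg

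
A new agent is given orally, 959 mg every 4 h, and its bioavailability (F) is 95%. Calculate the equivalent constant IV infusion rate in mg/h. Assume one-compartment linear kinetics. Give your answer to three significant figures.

Equivalent systemic input: infusion rate = F·D/τ.
Rate = 0.95 × 959 / 4 = 227.8 mg/h

228 mg/h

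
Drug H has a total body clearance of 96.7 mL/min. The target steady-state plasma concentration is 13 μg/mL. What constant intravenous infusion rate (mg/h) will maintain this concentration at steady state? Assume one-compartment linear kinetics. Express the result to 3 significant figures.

75.4 mg/h

CL = 96.7 mL/min = 96.7 × 0.06 = 5.802 L/h
Infusion rate = CL · Css = 5.802 L/h × 13 mg/L = 75.43 mg/h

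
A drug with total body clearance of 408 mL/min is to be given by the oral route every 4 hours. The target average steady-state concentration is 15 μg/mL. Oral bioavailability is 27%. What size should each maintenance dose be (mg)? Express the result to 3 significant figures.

5440 mg

CL = 408 mL/min = 408 × 0.06 = 24.48 L/h
D = CL × Css × τ / F = 24.48 × 15 × 4 / 0.27 = 5440 mg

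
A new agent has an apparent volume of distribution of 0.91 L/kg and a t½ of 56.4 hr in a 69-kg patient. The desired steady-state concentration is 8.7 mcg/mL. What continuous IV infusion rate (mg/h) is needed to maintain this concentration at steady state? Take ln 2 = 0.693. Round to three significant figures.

6.71 mg/h

Total Vd = 0.91 × 69 = 62.79 L
CL = 0.693 × Vd / t½ = 0.693 × 62.79 / 56.4 = 0.7715 L/h
Infusion rate = CL × Css = 0.7715 × 8.7 = 6.712 mg/h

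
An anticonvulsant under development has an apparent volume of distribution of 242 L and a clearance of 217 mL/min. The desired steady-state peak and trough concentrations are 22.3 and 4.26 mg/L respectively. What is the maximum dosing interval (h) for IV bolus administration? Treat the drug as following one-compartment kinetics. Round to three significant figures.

30.8 h

Convert clearance: 217 mL/min × 60 min/h ÷ 1000 mL/L = 13.02 L/h
k = CL / Vd = 13.02 / 242.0 = 0.05380 h⁻¹
Between IV bolus doses, concentration decays as C = C₀·e^(−kτ), so C_peak/C_trough = e^(kτ).
τ_max = ln(C_peak/C_trough) / k = ln(22.3/4.26) / 0.05380 = 1.655 / 0.05380 = 30.76 h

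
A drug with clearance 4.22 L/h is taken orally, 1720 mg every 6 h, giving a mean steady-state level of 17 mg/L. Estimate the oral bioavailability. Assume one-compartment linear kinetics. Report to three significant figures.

0.250

F·D/τ = CL·Css at steady state → F = CL·Css·τ / D.
F = 4.22 × 17 × 6 / 1720 = 0.250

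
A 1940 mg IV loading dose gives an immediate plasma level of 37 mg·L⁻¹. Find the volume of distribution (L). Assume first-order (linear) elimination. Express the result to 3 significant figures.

Immediately after an IV bolus, C₀ = Dose / Vd, so Vd = Dose / C₀.
Vd = 1940 / 37 = 52.43 L

52.4 L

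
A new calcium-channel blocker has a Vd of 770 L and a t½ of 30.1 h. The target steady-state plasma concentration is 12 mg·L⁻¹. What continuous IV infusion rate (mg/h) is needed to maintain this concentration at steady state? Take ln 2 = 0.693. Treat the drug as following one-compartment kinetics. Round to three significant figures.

213 mg/h

CL = ln 2 · Vd / t½ = 0.693 × 770.0 / 30.1 = 17.73 L/h
Infusion rate = CL × Css = 17.73 × 12 = 212.8 mg/h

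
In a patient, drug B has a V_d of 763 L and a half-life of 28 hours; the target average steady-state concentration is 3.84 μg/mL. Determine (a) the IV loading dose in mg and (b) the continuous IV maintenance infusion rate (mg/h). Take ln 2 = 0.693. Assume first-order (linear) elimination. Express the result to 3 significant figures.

(a) 2930 mg; (b) 72.5 mg/h

LD = Vd × C = 763.0 × 3.84 = 2930 mg
CL = 0.693 × Vd / t½ = 0.693 × 763.0 / 28 = 18.88 L/h
Infusion rate = CL × Css = 18.88 × 3.84 = 72.50 mg/h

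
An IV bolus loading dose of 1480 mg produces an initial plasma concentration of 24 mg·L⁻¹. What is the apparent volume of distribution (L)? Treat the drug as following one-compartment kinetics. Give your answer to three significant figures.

Immediately after an IV bolus, C₀ = Dose / Vd, so Vd = Dose / C₀.
Vd = 1480 / 24 = 61.67 L

61.7 L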